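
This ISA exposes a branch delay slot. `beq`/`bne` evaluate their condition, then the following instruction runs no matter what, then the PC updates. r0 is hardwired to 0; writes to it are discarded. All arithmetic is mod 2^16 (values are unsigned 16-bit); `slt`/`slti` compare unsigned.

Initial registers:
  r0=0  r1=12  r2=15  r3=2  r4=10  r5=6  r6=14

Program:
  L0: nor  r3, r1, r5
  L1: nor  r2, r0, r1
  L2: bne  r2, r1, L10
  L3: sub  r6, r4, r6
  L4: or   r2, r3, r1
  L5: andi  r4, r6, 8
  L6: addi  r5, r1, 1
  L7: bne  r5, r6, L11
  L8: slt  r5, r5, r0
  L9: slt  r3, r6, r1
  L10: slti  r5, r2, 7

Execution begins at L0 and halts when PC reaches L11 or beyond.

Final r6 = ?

65532

#0 nor  r3, r1, r5 ; 0/12/15/65521/10/6/14
#1 nor  r2, r0, r1 ; 0/12/65523/65521/10/6/14
#2 bne  r2, r1, L10 ; 0/12/65523/65521/10/6/14 ; →target
#3 sub  r6, r4, r6 ; 0/12/65523/65521/10/6/65532
#10 slti  r5, r2, 7 ; 0/12/65523/65521/10/0/65532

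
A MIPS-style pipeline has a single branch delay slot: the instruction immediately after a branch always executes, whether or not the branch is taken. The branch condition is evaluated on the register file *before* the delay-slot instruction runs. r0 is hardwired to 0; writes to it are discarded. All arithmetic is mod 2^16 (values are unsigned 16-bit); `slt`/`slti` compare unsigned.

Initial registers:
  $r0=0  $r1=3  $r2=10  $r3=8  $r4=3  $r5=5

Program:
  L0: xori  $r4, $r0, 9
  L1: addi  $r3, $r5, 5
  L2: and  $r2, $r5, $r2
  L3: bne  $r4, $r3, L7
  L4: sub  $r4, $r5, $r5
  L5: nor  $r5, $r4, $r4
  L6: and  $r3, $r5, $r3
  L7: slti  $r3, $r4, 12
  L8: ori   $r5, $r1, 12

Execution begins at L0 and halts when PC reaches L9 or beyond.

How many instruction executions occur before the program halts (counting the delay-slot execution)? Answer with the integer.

7

[0] xori  $r4, $r0, 9  →  {$r0:0, $r1:3, $r2:10, $r3:8, $r4:9, $r5:5}
[1] addi  $r3, $r5, 5  →  {$r0:0, $r1:3, $r2:10, $r3:10, $r4:9, $r5:5}
[2] and  $r2, $r5, $r2  →  {$r0:0, $r1:3, $r2:0, $r3:10, $r4:9, $r5:5}
[3] bne  $r4, $r3, L7  →  {$r0:0, $r1:3, $r2:0, $r3:10, $r4:9, $r5:5}  ⟨branch taken⟩
[4] sub  $r4, $r5, $r5  →  {$r0:0, $r1:3, $r2:0, $r3:10, $r4:0, $r5:5}
[7] slti  $r3, $r4, 12  →  {$r0:0, $r1:3, $r2:0, $r3:1, $r4:0, $r5:5}
[8] ori   $r5, $r1, 12  →  {$r0:0, $r1:3, $r2:0, $r3:1, $r4:0, $r5:15}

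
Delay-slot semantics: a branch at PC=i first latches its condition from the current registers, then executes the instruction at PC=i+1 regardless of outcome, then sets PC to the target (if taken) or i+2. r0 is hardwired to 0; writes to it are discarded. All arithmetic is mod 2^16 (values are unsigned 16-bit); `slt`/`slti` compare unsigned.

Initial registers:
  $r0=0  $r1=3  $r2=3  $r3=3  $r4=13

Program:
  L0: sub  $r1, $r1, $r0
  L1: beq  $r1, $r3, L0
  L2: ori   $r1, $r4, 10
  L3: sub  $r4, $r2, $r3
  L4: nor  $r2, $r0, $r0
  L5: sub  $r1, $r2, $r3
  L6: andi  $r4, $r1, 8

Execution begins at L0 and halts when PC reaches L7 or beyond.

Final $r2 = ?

#0 sub  $r1, $r1, $r0 ; 0/3/3/3/13
#1 beq  $r1, $r3, L0 ; 0/3/3/3/13 ; →target
#2 ori   $r1, $r4, 10 ; 0/15/3/3/13
#0 sub  $r1, $r1, $r0 ; 0/15/3/3/13
#1 beq  $r1, $r3, L0 ; 0/15/3/3/13 ; →fallthru
#2 ori   $r1, $r4, 10 ; 0/15/3/3/13
#3 sub  $r4, $r2, $r3 ; 0/15/3/3/0
#4 nor  $r2, $r0, $r0 ; 0/15/65535/3/0
#5 sub  $r1, $r2, $r3 ; 0/65532/65535/3/0
#6 andi  $r4, $r1, 8 ; 0/65532/65535/3/8

65535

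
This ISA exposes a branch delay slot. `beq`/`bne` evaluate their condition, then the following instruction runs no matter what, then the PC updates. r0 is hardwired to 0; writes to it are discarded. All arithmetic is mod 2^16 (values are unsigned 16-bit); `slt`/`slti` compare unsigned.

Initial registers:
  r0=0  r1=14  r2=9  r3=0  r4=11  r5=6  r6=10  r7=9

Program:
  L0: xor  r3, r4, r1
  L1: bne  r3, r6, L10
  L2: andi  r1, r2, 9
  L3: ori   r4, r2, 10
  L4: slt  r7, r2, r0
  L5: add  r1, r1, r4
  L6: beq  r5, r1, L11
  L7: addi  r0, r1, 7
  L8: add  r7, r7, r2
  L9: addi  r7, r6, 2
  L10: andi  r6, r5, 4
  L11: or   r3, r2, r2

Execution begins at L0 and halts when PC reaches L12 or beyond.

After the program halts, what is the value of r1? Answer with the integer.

  step pc=0: xor  r3, r4, r1  regs=(0,14,9,5,11,6,10,9)
  step pc=1: bne  r3, r6, L10  cond=T  regs=(0,14,9,5,11,6,10,9)
  step pc=2: andi  r1, r2, 9  regs=(0,9,9,5,11,6,10,9)
  step pc=10: andi  r6, r5, 4  regs=(0,9,9,5,11,6,4,9)
  step pc=11: or   r3, r2, r2  regs=(0,9,9,9,11,6,4,9)

9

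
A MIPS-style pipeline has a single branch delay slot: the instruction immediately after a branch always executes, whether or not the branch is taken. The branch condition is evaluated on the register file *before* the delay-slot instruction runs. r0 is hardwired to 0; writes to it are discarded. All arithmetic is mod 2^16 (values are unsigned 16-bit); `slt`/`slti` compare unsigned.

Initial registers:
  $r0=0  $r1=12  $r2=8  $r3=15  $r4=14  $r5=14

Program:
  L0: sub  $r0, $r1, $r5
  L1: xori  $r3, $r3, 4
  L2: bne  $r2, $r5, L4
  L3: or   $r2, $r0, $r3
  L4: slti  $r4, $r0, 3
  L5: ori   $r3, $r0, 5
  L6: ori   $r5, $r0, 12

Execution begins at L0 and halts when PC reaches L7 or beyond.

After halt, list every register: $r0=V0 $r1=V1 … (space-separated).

$r0=0 $r1=12 $r2=11 $r3=5 $r4=1 $r5=12

[0] sub  $r0, $r1, $r5  →  {$r0:0, $r1:12, $r2:8, $r3:15, $r4:14, $r5:14}
[1] xori  $r3, $r3, 4  →  {$r0:0, $r1:12, $r2:8, $r3:11, $r4:14, $r5:14}
[2] bne  $r2, $r5, L4  →  {$r0:0, $r1:12, $r2:8, $r3:11, $r4:14, $r5:14}  ⟨branch taken⟩
[3] or   $r2, $r0, $r3  →  {$r0:0, $r1:12, $r2:11, $r3:11, $r4:14, $r5:14}
[4] slti  $r4, $r0, 3  →  {$r0:0, $r1:12, $r2:11, $r3:11, $r4:1, $r5:14}
[5] ori   $r3, $r0, 5  →  {$r0:0, $r1:12, $r2:11, $r3:5, $r4:1, $r5:14}
[6] ori   $r5, $r0, 12  →  {$r0:0, $r1:12, $r2:11, $r3:5, $r4:1, $r5:12}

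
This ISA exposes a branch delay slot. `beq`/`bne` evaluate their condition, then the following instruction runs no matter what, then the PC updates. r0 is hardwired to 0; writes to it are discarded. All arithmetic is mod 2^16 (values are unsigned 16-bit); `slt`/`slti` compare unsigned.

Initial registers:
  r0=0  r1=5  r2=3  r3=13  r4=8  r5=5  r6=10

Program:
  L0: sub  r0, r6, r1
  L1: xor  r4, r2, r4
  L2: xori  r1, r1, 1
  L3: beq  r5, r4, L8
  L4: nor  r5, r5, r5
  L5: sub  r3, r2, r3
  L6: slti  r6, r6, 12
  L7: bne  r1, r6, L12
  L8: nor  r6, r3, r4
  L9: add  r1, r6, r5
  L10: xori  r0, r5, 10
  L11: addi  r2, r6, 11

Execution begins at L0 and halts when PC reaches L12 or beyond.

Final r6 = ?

0

#0 sub  r0, r6, r1 ; 0/5/3/13/8/5/10
#1 xor  r4, r2, r4 ; 0/5/3/13/11/5/10
#2 xori  r1, r1, 1 ; 0/4/3/13/11/5/10
#3 beq  r5, r4, L8 ; 0/4/3/13/11/5/10 ; →fallthru
#4 nor  r5, r5, r5 ; 0/4/3/13/11/65530/10
#5 sub  r3, r2, r3 ; 0/4/3/65526/11/65530/10
#6 slti  r6, r6, 12 ; 0/4/3/65526/11/65530/1
#7 bne  r1, r6, L12 ; 0/4/3/65526/11/65530/1 ; →target
#8 nor  r6, r3, r4 ; 0/4/3/65526/11/65530/0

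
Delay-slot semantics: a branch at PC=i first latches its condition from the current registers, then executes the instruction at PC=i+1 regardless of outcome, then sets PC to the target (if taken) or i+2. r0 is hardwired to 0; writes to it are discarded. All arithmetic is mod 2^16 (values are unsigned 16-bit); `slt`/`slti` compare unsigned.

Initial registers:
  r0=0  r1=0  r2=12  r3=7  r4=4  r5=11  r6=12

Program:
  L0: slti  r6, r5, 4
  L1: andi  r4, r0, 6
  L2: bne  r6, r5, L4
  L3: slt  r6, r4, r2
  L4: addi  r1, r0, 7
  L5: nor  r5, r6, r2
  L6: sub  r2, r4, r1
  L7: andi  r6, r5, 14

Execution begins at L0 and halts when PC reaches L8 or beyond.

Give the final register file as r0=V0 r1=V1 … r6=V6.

#0 slti  r6, r5, 4 ; 0/0/12/7/4/11/0
#1 andi  r4, r0, 6 ; 0/0/12/7/0/11/0
#2 bne  r6, r5, L4 ; 0/0/12/7/0/11/0 ; →target
#3 slt  r6, r4, r2 ; 0/0/12/7/0/11/1
#4 addi  r1, r0, 7 ; 0/7/12/7/0/11/1
#5 nor  r5, r6, r2 ; 0/7/12/7/0/65522/1
#6 sub  r2, r4, r1 ; 0/7/65529/7/0/65522/1
#7 andi  r6, r5, 14 ; 0/7/65529/7/0/65522/2

r0=0 r1=7 r2=65529 r3=7 r4=0 r5=65522 r6=2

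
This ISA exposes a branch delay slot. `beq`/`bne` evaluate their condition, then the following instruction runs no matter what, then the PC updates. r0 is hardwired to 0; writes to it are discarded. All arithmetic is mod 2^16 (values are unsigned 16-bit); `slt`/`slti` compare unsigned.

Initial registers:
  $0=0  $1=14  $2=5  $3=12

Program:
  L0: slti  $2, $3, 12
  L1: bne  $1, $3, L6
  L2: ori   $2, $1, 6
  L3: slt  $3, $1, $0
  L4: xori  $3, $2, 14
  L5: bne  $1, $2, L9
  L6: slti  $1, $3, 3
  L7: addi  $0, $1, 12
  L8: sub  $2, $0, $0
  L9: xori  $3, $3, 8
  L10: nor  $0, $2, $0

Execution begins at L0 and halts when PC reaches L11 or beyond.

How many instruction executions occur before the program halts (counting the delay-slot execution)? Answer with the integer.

  step pc=0: slti  $2, $3, 12  regs=(0,14,0,12)
  step pc=1: bne  $1, $3, L6  cond=T  regs=(0,14,0,12)
  step pc=2: ori   $2, $1, 6  regs=(0,14,14,12)
  step pc=6: slti  $1, $3, 3  regs=(0,0,14,12)
  step pc=7: addi  $0, $1, 12  regs=(0,0,14,12)
  step pc=8: sub  $2, $0, $0  regs=(0,0,0,12)
  step pc=9: xori  $3, $3, 8  regs=(0,0,0,4)
  step pc=10: nor  $0, $2, $0  regs=(0,0,0,4)

8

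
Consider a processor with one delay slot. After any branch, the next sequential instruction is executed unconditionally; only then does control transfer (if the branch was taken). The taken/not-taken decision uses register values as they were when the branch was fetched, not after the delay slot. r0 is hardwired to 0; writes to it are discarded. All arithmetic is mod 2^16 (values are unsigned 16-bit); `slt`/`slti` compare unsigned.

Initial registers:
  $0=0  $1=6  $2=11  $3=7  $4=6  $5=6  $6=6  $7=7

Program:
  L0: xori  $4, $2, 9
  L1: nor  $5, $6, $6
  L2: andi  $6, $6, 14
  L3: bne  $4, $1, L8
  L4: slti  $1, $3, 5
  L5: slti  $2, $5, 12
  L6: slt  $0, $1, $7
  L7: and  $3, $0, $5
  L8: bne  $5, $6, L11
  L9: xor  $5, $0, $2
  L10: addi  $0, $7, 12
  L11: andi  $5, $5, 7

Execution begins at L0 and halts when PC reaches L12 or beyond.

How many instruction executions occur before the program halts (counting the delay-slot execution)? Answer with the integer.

#0 xori  $4, $2, 9 ; 0/6/11/7/2/6/6/7
#1 nor  $5, $6, $6 ; 0/6/11/7/2/65529/6/7
#2 andi  $6, $6, 14 ; 0/6/11/7/2/65529/6/7
#3 bne  $4, $1, L8 ; 0/6/11/7/2/65529/6/7 ; →target
#4 slti  $1, $3, 5 ; 0/0/11/7/2/65529/6/7
#8 bne  $5, $6, L11 ; 0/0/11/7/2/65529/6/7 ; →target
#9 xor  $5, $0, $2 ; 0/0/11/7/2/11/6/7
#11 andi  $5, $5, 7 ; 0/0/11/7/2/3/6/7

8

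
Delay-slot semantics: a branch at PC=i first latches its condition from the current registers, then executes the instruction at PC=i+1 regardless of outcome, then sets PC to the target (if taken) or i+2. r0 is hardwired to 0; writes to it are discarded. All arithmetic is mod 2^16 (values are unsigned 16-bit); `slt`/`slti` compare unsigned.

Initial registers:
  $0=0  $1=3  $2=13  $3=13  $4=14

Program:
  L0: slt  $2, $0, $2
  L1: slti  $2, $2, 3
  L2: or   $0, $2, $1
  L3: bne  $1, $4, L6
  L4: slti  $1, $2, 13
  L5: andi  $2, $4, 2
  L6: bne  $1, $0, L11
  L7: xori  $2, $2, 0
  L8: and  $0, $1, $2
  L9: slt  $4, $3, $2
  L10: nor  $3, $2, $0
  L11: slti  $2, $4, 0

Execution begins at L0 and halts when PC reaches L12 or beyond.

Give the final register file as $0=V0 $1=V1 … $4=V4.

PC=0  slt  $2, $0, $2        | $0=0 $1=3 $2=1 $3=13 $4=14
PC=1  slti  $2, $2, 3        | $0=0 $1=3 $2=1 $3=13 $4=14
PC=2  or   $0, $2, $1        | $0=0 $1=3 $2=1 $3=13 $4=14
PC=3  bne  $1, $4, L6        | $0=0 $1=3 $2=1 $3=13 $4=14  [TAKEN]
PC=4  slti  $1, $2, 13       | $0=0 $1=1 $2=1 $3=13 $4=14
PC=6  bne  $1, $0, L11       | $0=0 $1=1 $2=1 $3=13 $4=14  [TAKEN]
PC=7  xori  $2, $2, 0        | $0=0 $1=1 $2=1 $3=13 $4=14
PC=11 slti  $2, $4, 0        | $0=0 $1=1 $2=0 $3=13 $4=14

$0=0 $1=1 $2=0 $3=13 $4=14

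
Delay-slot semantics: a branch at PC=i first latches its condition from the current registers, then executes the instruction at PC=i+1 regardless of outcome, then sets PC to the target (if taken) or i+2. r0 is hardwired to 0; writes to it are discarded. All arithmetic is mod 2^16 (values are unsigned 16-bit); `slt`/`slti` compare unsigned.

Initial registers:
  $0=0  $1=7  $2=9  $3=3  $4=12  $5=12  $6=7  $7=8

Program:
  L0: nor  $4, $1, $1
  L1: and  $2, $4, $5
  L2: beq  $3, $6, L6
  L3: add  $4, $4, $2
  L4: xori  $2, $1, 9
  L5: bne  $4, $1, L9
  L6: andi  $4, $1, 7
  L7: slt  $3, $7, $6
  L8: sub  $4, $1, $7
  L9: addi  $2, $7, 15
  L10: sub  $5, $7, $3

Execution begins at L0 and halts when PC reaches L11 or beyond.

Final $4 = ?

  step pc=0: nor  $4, $1, $1  regs=(0,7,9,3,65528,12,7,8)
  step pc=1: and  $2, $4, $5  regs=(0,7,8,3,65528,12,7,8)
  step pc=2: beq  $3, $6, L6  cond=F  regs=(0,7,8,3,65528,12,7,8)
  step pc=3: add  $4, $4, $2  regs=(0,7,8,3,0,12,7,8)
  step pc=4: xori  $2, $1, 9  regs=(0,7,14,3,0,12,7,8)
  step pc=5: bne  $4, $1, L9  cond=T  regs=(0,7,14,3,0,12,7,8)
  step pc=6: andi  $4, $1, 7  regs=(0,7,14,3,7,12,7,8)
  step pc=9: addi  $2, $7, 15  regs=(0,7,23,3,7,12,7,8)
  step pc=10: sub  $5, $7, $3  regs=(0,7,23,3,7,5,7,8)

7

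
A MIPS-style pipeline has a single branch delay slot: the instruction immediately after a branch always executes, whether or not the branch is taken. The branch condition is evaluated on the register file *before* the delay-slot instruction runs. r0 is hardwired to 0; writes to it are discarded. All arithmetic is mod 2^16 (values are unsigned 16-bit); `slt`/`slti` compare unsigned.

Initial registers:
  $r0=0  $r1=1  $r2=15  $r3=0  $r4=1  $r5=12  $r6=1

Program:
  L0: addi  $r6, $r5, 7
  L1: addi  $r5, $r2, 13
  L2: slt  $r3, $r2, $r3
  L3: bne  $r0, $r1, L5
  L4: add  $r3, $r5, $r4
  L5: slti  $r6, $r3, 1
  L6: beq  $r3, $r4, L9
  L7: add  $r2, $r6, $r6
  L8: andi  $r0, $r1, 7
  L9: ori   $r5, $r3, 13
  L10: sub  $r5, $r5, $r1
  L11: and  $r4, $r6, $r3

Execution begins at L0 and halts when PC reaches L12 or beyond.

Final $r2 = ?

#0 addi  $r6, $r5, 7 ; 0/1/15/0/1/12/19
#1 addi  $r5, $r2, 13 ; 0/1/15/0/1/28/19
#2 slt  $r3, $r2, $r3 ; 0/1/15/0/1/28/19
#3 bne  $r0, $r1, L5 ; 0/1/15/0/1/28/19 ; →target
#4 add  $r3, $r5, $r4 ; 0/1/15/29/1/28/19
#5 slti  $r6, $r3, 1 ; 0/1/15/29/1/28/0
#6 beq  $r3, $r4, L9 ; 0/1/15/29/1/28/0 ; →fallthru
#7 add  $r2, $r6, $r6 ; 0/1/0/29/1/28/0
#8 andi  $r0, $r1, 7 ; 0/1/0/29/1/28/0
#9 ori   $r5, $r3, 13 ; 0/1/0/29/1/29/0
#10 sub  $r5, $r5, $r1 ; 0/1/0/29/1/28/0
#11 and  $r4, $r6, $r3 ; 0/1/0/29/0/28/0

0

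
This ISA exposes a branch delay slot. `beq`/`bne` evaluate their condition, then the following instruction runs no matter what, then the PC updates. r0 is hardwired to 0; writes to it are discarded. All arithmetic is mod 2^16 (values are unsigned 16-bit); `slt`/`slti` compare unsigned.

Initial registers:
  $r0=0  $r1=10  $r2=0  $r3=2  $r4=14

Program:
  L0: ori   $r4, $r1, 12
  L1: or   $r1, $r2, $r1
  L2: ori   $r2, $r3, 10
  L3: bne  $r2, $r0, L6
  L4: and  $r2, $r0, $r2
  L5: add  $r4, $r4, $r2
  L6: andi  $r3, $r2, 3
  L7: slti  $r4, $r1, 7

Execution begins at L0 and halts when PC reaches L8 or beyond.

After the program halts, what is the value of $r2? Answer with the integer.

  step pc=0: ori   $r4, $r1, 12  regs=(0,10,0,2,14)
  step pc=1: or   $r1, $r2, $r1  regs=(0,10,0,2,14)
  step pc=2: ori   $r2, $r3, 10  regs=(0,10,10,2,14)
  step pc=3: bne  $r2, $r0, L6  cond=T  regs=(0,10,10,2,14)
  step pc=4: and  $r2, $r0, $r2  regs=(0,10,0,2,14)
  step pc=6: andi  $r3, $r2, 3  regs=(0,10,0,0,14)
  step pc=7: slti  $r4, $r1, 7  regs=(0,10,0,0,0)

0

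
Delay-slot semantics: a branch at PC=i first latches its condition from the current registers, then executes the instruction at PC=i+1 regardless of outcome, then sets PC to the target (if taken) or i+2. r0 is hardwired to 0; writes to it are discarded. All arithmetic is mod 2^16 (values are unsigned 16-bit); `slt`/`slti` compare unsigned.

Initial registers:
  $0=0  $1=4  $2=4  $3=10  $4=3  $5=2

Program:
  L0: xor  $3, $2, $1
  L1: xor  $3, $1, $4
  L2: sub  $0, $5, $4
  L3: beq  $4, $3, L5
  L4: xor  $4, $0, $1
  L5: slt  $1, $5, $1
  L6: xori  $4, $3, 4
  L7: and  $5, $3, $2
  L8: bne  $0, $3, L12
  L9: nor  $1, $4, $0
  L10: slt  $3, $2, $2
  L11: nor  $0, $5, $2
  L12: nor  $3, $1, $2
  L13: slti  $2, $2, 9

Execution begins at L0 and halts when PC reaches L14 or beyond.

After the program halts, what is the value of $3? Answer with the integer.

#0 xor  $3, $2, $1 ; 0/4/4/0/3/2
#1 xor  $3, $1, $4 ; 0/4/4/7/3/2
#2 sub  $0, $5, $4 ; 0/4/4/7/3/2
#3 beq  $4, $3, L5 ; 0/4/4/7/3/2 ; →fallthru
#4 xor  $4, $0, $1 ; 0/4/4/7/4/2
#5 slt  $1, $5, $1 ; 0/1/4/7/4/2
#6 xori  $4, $3, 4 ; 0/1/4/7/3/2
#7 and  $5, $3, $2 ; 0/1/4/7/3/4
#8 bne  $0, $3, L12 ; 0/1/4/7/3/4 ; →target
#9 nor  $1, $4, $0 ; 0/65532/4/7/3/4
#12 nor  $3, $1, $2 ; 0/65532/4/3/3/4
#13 slti  $2, $2, 9 ; 0/65532/1/3/3/4

3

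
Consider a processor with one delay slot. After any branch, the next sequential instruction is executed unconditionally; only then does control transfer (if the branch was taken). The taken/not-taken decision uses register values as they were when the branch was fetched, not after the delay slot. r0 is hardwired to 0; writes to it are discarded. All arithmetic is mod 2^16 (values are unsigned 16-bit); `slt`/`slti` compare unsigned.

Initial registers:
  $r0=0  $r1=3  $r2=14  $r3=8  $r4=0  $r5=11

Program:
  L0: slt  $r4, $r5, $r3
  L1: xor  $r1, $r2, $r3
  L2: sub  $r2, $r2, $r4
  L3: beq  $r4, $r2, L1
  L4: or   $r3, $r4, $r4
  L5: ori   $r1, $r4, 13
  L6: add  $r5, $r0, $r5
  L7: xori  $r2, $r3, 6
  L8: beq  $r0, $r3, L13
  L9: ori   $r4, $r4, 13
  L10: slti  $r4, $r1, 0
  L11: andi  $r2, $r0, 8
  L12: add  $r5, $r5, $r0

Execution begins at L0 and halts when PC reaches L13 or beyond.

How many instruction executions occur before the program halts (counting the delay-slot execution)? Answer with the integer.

  step pc=0: slt  $r4, $r5, $r3  regs=(0,3,14,8,0,11)
  step pc=1: xor  $r1, $r2, $r3  regs=(0,6,14,8,0,11)
  step pc=2: sub  $r2, $r2, $r4  regs=(0,6,14,8,0,11)
  step pc=3: beq  $r4, $r2, L1  cond=F  regs=(0,6,14,8,0,11)
  step pc=4: or   $r3, $r4, $r4  regs=(0,6,14,0,0,11)
  step pc=5: ori   $r1, $r4, 13  regs=(0,13,14,0,0,11)
  step pc=6: add  $r5, $r0, $r5  regs=(0,13,14,0,0,11)
  step pc=7: xori  $r2, $r3, 6  regs=(0,13,6,0,0,11)
  step pc=8: beq  $r0, $r3, L13  cond=T  regs=(0,13,6,0,0,11)
  step pc=9: ori   $r4, $r4, 13  regs=(0,13,6,0,13,11)

10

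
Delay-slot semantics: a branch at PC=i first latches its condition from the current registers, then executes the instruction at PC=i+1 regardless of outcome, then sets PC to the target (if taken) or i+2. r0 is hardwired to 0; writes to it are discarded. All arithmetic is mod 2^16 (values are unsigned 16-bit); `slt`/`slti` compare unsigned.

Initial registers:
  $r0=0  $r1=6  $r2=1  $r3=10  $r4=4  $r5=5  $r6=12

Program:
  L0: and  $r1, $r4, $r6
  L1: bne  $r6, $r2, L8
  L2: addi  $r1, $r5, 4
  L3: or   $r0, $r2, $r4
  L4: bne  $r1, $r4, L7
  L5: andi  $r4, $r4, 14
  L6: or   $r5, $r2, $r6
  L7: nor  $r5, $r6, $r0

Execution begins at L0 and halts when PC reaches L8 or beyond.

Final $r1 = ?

[0] and  $r1, $r4, $r6  →  {$r0:0, $r1:4, $r2:1, $r3:10, $r4:4, $r5:5, $r6:12}
[1] bne  $r6, $r2, L8  →  {$r0:0, $r1:4, $r2:1, $r3:10, $r4:4, $r5:5, $r6:12}  ⟨branch taken⟩
[2] addi  $r1, $r5, 4  →  {$r0:0, $r1:9, $r2:1, $r3:10, $r4:4, $r5:5, $r6:12}

9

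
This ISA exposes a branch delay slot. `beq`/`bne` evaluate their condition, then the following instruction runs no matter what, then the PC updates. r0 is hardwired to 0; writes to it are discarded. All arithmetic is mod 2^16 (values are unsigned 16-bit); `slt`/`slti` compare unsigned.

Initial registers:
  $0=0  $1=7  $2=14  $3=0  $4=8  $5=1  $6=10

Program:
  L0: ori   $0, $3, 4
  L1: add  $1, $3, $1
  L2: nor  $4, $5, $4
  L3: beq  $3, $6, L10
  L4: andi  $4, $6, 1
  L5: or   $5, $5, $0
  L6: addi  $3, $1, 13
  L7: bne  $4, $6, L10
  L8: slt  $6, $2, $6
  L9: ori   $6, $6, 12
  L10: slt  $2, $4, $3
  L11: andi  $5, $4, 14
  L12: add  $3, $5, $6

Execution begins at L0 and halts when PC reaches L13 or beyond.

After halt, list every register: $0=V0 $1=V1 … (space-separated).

$0=0 $1=7 $2=1 $3=0 $4=0 $5=0 $6=0

  step pc=0: ori   $0, $3, 4  regs=(0,7,14,0,8,1,10)
  step pc=1: add  $1, $3, $1  regs=(0,7,14,0,8,1,10)
  step pc=2: nor  $4, $5, $4  regs=(0,7,14,0,65526,1,10)
  step pc=3: beq  $3, $6, L10  cond=F  regs=(0,7,14,0,65526,1,10)
  step pc=4: andi  $4, $6, 1  regs=(0,7,14,0,0,1,10)
  step pc=5: or   $5, $5, $0  regs=(0,7,14,0,0,1,10)
  step pc=6: addi  $3, $1, 13  regs=(0,7,14,20,0,1,10)
  step pc=7: bne  $4, $6, L10  cond=T  regs=(0,7,14,20,0,1,10)
  step pc=8: slt  $6, $2, $6  regs=(0,7,14,20,0,1,0)
  step pc=10: slt  $2, $4, $3  regs=(0,7,1,20,0,1,0)
  step pc=11: andi  $5, $4, 14  regs=(0,7,1,20,0,0,0)
  step pc=12: add  $3, $5, $6  regs=(0,7,1,0,0,0,0)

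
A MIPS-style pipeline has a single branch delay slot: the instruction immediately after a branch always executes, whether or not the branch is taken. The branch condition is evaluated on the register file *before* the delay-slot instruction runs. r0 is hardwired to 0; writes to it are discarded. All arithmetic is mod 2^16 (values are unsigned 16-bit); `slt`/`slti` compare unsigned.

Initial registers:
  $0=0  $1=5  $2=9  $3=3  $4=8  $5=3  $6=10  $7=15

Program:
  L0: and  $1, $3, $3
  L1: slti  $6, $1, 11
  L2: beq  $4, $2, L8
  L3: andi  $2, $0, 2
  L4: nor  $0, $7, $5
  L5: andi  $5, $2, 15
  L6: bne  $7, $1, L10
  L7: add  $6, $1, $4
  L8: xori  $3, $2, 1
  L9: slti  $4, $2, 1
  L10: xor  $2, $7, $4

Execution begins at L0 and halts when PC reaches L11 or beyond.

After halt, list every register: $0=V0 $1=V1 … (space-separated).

$0=0 $1=3 $2=7 $3=3 $4=8 $5=0 $6=11 $7=15

PC=0  and  $1, $3, $3        | $0=0 $1=3 $2=9 $3=3 $4=8 $5=3 $6=10 $7=15
PC=1  slti  $6, $1, 11       | $0=0 $1=3 $2=9 $3=3 $4=8 $5=3 $6=1 $7=15
PC=2  beq  $4, $2, L8        | $0=0 $1=3 $2=9 $3=3 $4=8 $5=3 $6=1 $7=15  [not taken]
PC=3  andi  $2, $0, 2        | $0=0 $1=3 $2=0 $3=3 $4=8 $5=3 $6=1 $7=15
PC=4  nor  $0, $7, $5        | $0=0 $1=3 $2=0 $3=3 $4=8 $5=3 $6=1 $7=15
PC=5  andi  $5, $2, 15       | $0=0 $1=3 $2=0 $3=3 $4=8 $5=0 $6=1 $7=15
PC=6  bne  $7, $1, L10       | $0=0 $1=3 $2=0 $3=3 $4=8 $5=0 $6=1 $7=15  [TAKEN]
PC=7  add  $6, $1, $4        | $0=0 $1=3 $2=0 $3=3 $4=8 $5=0 $6=11 $7=15
PC=10 xor  $2, $7, $4        | $0=0 $1=3 $2=7 $3=3 $4=8 $5=0 $6=11 $7=15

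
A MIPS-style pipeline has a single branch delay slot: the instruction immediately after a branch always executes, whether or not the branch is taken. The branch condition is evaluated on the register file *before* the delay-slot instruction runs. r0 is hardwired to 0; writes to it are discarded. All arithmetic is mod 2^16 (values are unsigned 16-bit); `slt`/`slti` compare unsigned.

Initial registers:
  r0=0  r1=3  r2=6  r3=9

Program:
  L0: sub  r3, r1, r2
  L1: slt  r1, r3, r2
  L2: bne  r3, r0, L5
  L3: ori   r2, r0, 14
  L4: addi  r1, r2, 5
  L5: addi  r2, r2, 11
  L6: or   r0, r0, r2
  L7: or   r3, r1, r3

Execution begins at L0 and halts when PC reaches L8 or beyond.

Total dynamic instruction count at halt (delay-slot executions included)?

PC=0  sub  r3, r1, r2        | r0=0 r1=3 r2=6 r3=65533
PC=1  slt  r1, r3, r2        | r0=0 r1=0 r2=6 r3=65533
PC=2  bne  r3, r0, L5        | r0=0 r1=0 r2=6 r3=65533  [TAKEN]
PC=3  ori   r2, r0, 14       | r0=0 r1=0 r2=14 r3=65533
PC=5  addi  r2, r2, 11       | r0=0 r1=0 r2=25 r3=65533
PC=6  or   r0, r0, r2        | r0=0 r1=0 r2=25 r3=65533
PC=7  or   r3, r1, r3        | r0=0 r1=0 r2=25 r3=65533

7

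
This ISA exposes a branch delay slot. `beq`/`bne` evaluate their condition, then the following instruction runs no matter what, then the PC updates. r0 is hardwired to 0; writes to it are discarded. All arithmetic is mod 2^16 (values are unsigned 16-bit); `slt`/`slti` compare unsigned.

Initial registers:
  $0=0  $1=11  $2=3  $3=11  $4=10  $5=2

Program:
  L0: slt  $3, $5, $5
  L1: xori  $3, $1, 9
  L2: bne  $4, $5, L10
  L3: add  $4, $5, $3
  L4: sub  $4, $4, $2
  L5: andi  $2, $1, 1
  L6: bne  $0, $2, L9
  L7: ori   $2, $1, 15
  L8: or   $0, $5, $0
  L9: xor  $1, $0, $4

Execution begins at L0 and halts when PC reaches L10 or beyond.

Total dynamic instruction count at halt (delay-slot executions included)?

[0] slt  $3, $5, $5  →  {$0:0, $1:11, $2:3, $3:0, $4:10, $5:2}
[1] xori  $3, $1, 9  →  {$0:0, $1:11, $2:3, $3:2, $4:10, $5:2}
[2] bne  $4, $5, L10  →  {$0:0, $1:11, $2:3, $3:2, $4:10, $5:2}  ⟨branch taken⟩
[3] add  $4, $5, $3  →  {$0:0, $1:11, $2:3, $3:2, $4:4, $5:2}

4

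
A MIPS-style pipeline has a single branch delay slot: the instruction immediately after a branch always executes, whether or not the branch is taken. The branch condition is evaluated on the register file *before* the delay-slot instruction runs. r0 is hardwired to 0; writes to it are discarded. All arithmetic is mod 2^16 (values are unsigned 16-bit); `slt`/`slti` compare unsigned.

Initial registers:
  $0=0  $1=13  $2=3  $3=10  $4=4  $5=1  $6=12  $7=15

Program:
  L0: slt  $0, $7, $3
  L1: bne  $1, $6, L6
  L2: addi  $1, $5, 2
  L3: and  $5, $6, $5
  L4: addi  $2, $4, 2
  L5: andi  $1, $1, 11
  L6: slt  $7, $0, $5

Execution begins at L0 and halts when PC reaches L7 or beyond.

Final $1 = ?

3

  step pc=0: slt  $0, $7, $3  regs=(0,13,3,10,4,1,12,15)
  step pc=1: bne  $1, $6, L6  cond=T  regs=(0,13,3,10,4,1,12,15)
  step pc=2: addi  $1, $5, 2  regs=(0,3,3,10,4,1,12,15)
  step pc=6: slt  $7, $0, $5  regs=(0,3,3,10,4,1,12,1)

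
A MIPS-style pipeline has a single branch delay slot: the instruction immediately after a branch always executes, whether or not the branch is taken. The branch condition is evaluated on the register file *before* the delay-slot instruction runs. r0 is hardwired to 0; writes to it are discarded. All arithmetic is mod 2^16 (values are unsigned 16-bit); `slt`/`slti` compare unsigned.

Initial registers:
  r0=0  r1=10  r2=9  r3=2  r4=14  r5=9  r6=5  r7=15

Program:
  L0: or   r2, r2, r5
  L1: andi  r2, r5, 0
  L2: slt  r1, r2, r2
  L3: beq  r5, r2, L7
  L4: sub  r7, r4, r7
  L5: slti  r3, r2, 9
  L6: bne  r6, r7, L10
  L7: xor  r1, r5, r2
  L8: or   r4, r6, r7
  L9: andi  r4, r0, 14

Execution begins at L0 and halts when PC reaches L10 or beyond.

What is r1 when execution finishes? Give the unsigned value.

#0 or   r2, r2, r5 ; 0/10/9/2/14/9/5/15
#1 andi  r2, r5, 0 ; 0/10/0/2/14/9/5/15
#2 slt  r1, r2, r2 ; 0/0/0/2/14/9/5/15
#3 beq  r5, r2, L7 ; 0/0/0/2/14/9/5/15 ; →fallthru
#4 sub  r7, r4, r7 ; 0/0/0/2/14/9/5/65535
#5 slti  r3, r2, 9 ; 0/0/0/1/14/9/5/65535
#6 bne  r6, r7, L10 ; 0/0/0/1/14/9/5/65535 ; →target
#7 xor  r1, r5, r2 ; 0/9/0/1/14/9/5/65535

9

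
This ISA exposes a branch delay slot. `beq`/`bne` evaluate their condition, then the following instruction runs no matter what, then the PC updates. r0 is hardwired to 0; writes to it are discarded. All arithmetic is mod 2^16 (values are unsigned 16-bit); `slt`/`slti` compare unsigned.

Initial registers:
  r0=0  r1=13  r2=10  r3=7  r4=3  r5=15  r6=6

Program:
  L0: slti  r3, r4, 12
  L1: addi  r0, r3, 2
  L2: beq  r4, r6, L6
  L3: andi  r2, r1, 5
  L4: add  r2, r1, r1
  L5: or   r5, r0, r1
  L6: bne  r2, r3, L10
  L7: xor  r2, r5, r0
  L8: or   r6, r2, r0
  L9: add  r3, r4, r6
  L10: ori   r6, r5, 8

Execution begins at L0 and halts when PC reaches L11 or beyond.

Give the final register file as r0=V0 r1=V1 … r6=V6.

PC=0  slti  r3, r4, 12       | r0=0 r1=13 r2=10 r3=1 r4=3 r5=15 r6=6
PC=1  addi  r0, r3, 2        | r0=0 r1=13 r2=10 r3=1 r4=3 r5=15 r6=6
PC=2  beq  r4, r6, L6        | r0=0 r1=13 r2=10 r3=1 r4=3 r5=15 r6=6  [not taken]
PC=3  andi  r2, r1, 5        | r0=0 r1=13 r2=5 r3=1 r4=3 r5=15 r6=6
PC=4  add  r2, r1, r1        | r0=0 r1=13 r2=26 r3=1 r4=3 r5=15 r6=6
PC=5  or   r5, r0, r1        | r0=0 r1=13 r2=26 r3=1 r4=3 r5=13 r6=6
PC=6  bne  r2, r3, L10       | r0=0 r1=13 r2=26 r3=1 r4=3 r5=13 r6=6  [TAKEN]
PC=7  xor  r2, r5, r0        | r0=0 r1=13 r2=13 r3=1 r4=3 r5=13 r6=6
PC=10 ori   r6, r5, 8        | r0=0 r1=13 r2=13 r3=1 r4=3 r5=13 r6=13

r0=0 r1=13 r2=13 r3=1 r4=3 r5=13 r6=13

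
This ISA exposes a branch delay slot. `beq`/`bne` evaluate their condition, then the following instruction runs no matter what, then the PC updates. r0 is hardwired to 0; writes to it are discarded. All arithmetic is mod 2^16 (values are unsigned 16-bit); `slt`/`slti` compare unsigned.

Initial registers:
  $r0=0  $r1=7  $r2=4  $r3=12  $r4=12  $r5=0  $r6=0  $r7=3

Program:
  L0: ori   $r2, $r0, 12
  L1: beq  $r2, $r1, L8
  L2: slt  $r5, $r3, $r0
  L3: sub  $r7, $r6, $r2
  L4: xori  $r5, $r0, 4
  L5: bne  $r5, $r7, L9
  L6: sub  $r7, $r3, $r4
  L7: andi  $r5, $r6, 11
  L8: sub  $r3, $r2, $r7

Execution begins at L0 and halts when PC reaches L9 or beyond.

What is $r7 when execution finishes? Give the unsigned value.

PC=0  ori   $r2, $r0, 12     | $r0=0 $r1=7 $r2=12 $r3=12 $r4=12 $r5=0 $r6=0 $r7=3
PC=1  beq  $r2, $r1, L8      | $r0=0 $r1=7 $r2=12 $r3=12 $r4=12 $r5=0 $r6=0 $r7=3  [not taken]
PC=2  slt  $r5, $r3, $r0     | $r0=0 $r1=7 $r2=12 $r3=12 $r4=12 $r5=0 $r6=0 $r7=3
PC=3  sub  $r7, $r6, $r2     | $r0=0 $r1=7 $r2=12 $r3=12 $r4=12 $r5=0 $r6=0 $r7=65524
PC=4  xori  $r5, $r0, 4      | $r0=0 $r1=7 $r2=12 $r3=12 $r4=12 $r5=4 $r6=0 $r7=65524
PC=5  bne  $r5, $r7, L9      | $r0=0 $r1=7 $r2=12 $r3=12 $r4=12 $r5=4 $r6=0 $r7=65524  [TAKEN]
PC=6  sub  $r7, $r3, $r4     | $r0=0 $r1=7 $r2=12 $r3=12 $r4=12 $r5=4 $r6=0 $r7=0

0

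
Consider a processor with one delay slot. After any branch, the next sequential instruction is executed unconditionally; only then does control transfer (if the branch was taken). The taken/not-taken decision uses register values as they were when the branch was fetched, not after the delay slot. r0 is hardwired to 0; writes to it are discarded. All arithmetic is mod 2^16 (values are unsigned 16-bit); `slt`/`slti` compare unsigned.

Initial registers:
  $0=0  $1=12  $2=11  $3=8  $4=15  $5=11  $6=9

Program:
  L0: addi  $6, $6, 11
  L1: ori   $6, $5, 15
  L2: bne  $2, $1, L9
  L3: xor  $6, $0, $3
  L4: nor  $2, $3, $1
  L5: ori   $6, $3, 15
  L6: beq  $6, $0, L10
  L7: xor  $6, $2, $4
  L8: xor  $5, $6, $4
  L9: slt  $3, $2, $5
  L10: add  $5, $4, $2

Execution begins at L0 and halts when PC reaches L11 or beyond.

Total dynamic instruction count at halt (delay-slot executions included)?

  step pc=0: addi  $6, $6, 11  regs=(0,12,11,8,15,11,20)
  step pc=1: ori   $6, $5, 15  regs=(0,12,11,8,15,11,15)
  step pc=2: bne  $2, $1, L9  cond=T  regs=(0,12,11,8,15,11,15)
  step pc=3: xor  $6, $0, $3  regs=(0,12,11,8,15,11,8)
  step pc=9: slt  $3, $2, $5  regs=(0,12,11,0,15,11,8)
  step pc=10: add  $5, $4, $2  regs=(0,12,11,0,15,26,8)

6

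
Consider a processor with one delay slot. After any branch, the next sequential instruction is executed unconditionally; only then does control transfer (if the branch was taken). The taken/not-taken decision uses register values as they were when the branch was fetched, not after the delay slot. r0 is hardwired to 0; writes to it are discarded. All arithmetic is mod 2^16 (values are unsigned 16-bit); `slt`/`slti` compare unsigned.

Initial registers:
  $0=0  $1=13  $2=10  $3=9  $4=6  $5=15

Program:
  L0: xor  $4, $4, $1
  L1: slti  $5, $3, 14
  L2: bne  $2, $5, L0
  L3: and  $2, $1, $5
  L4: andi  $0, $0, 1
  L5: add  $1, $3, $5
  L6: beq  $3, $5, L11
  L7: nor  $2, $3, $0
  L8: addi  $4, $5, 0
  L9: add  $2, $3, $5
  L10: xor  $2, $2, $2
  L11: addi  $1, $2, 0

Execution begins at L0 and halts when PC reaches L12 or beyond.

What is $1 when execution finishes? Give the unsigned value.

0

[0] xor  $4, $4, $1  →  {$0:0, $1:13, $2:10, $3:9, $4:11, $5:15}
[1] slti  $5, $3, 14  →  {$0:0, $1:13, $2:10, $3:9, $4:11, $5:1}
[2] bne  $2, $5, L0  →  {$0:0, $1:13, $2:10, $3:9, $4:11, $5:1}  ⟨branch taken⟩
[3] and  $2, $1, $5  →  {$0:0, $1:13, $2:1, $3:9, $4:11, $5:1}
[0] xor  $4, $4, $1  →  {$0:0, $1:13, $2:1, $3:9, $4:6, $5:1}
[1] slti  $5, $3, 14  →  {$0:0, $1:13, $2:1, $3:9, $4:6, $5:1}
[2] bne  $2, $5, L0  →  {$0:0, $1:13, $2:1, $3:9, $4:6, $5:1}  ⟨branch fallthrough⟩
[3] and  $2, $1, $5  →  {$0:0, $1:13, $2:1, $3:9, $4:6, $5:1}
[4] andi  $0, $0, 1  →  {$0:0, $1:13, $2:1, $3:9, $4:6, $5:1}
[5] add  $1, $3, $5  →  {$0:0, $1:10, $2:1, $3:9, $4:6, $5:1}
[6] beq  $3, $5, L11  →  {$0:0, $1:10, $2:1, $3:9, $4:6, $5:1}  ⟨branch fallthrough⟩
[7] nor  $2, $3, $0  →  {$0:0, $1:10, $2:65526, $3:9, $4:6, $5:1}
[8] addi  $4, $5, 0  →  {$0:0, $1:10, $2:65526, $3:9, $4:1, $5:1}
[9] add  $2, $3, $5  →  {$0:0, $1:10, $2:10, $3:9, $4:1, $5:1}
[10] xor  $2, $2, $2  →  {$0:0, $1:10, $2:0, $3:9, $4:1, $5:1}
[11] addi  $1, $2, 0  →  {$0:0, $1:0, $2:0, $3:9, $4:1, $5:1}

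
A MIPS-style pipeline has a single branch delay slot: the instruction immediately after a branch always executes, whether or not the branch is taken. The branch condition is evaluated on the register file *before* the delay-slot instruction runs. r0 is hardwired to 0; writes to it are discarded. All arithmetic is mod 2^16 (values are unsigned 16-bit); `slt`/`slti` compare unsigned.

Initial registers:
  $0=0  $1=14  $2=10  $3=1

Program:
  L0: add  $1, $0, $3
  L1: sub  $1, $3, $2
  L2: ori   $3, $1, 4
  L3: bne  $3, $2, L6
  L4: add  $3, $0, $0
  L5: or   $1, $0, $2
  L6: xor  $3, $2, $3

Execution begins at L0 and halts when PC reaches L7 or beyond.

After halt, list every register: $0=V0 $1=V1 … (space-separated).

$0=0 $1=65527 $2=10 $3=10

[0] add  $1, $0, $3  →  {$0:0, $1:1, $2:10, $3:1}
[1] sub  $1, $3, $2  →  {$0:0, $1:65527, $2:10, $3:1}
[2] ori   $3, $1, 4  →  {$0:0, $1:65527, $2:10, $3:65527}
[3] bne  $3, $2, L6  →  {$0:0, $1:65527, $2:10, $3:65527}  ⟨branch taken⟩
[4] add  $3, $0, $0  →  {$0:0, $1:65527, $2:10, $3:0}
[6] xor  $3, $2, $3  →  {$0:0, $1:65527, $2:10, $3:10}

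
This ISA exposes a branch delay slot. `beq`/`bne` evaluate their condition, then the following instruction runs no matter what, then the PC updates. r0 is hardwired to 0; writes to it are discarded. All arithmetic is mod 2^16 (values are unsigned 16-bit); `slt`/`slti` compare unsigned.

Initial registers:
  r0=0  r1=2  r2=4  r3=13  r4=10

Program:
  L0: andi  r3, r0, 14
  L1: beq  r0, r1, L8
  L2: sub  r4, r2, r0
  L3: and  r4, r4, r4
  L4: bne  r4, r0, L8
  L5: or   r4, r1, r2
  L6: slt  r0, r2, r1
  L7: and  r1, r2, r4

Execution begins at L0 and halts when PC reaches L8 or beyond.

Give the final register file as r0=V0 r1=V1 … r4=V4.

  step pc=0: andi  r3, r0, 14  regs=(0,2,4,0,10)
  step pc=1: beq  r0, r1, L8  cond=F  regs=(0,2,4,0,10)
  step pc=2: sub  r4, r2, r0  regs=(0,2,4,0,4)
  step pc=3: and  r4, r4, r4  regs=(0,2,4,0,4)
  step pc=4: bne  r4, r0, L8  cond=T  regs=(0,2,4,0,4)
  step pc=5: or   r4, r1, r2  regs=(0,2,4,0,6)

r0=0 r1=2 r2=4 r3=0 r4=6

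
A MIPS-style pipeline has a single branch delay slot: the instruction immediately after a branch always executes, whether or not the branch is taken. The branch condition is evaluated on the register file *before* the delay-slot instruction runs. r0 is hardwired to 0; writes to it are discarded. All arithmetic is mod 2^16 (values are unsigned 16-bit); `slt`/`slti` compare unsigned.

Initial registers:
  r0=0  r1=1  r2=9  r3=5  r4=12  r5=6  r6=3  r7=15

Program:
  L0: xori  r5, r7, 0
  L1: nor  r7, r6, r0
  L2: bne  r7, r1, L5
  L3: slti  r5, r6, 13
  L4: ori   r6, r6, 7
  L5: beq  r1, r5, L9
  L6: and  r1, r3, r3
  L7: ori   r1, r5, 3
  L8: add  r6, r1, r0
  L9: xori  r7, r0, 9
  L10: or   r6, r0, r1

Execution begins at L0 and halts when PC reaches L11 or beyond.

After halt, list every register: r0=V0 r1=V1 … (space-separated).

r0=0 r1=5 r2=9 r3=5 r4=12 r5=1 r6=5 r7=9

  step pc=0: xori  r5, r7, 0  regs=(0,1,9,5,12,15,3,15)
  step pc=1: nor  r7, r6, r0  regs=(0,1,9,5,12,15,3,65532)
  step pc=2: bne  r7, r1, L5  cond=T  regs=(0,1,9,5,12,15,3,65532)
  step pc=3: slti  r5, r6, 13  regs=(0,1,9,5,12,1,3,65532)
  step pc=5: beq  r1, r5, L9  cond=T  regs=(0,1,9,5,12,1,3,65532)
  step pc=6: and  r1, r3, r3  regs=(0,5,9,5,12,1,3,65532)
  step pc=9: xori  r7, r0, 9  regs=(0,5,9,5,12,1,3,9)
  step pc=10: or   r6, r0, r1  regs=(0,5,9,5,12,1,5,9)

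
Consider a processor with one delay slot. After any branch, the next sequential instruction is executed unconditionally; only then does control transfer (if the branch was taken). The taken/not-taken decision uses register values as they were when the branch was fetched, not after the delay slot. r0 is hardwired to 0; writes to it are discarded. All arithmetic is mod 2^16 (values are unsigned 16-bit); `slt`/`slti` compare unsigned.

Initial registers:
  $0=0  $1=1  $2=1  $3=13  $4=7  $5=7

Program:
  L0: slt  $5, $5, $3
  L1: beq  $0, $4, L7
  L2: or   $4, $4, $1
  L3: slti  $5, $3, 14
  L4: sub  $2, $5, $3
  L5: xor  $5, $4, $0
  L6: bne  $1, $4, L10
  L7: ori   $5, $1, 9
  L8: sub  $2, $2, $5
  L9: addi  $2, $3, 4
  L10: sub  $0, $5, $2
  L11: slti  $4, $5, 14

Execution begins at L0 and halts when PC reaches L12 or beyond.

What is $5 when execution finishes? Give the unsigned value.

#0 slt  $5, $5, $3 ; 0/1/1/13/7/1
#1 beq  $0, $4, L7 ; 0/1/1/13/7/1 ; →fallthru
#2 or   $4, $4, $1 ; 0/1/1/13/7/1
#3 slti  $5, $3, 14 ; 0/1/1/13/7/1
#4 sub  $2, $5, $3 ; 0/1/65524/13/7/1
#5 xor  $5, $4, $0 ; 0/1/65524/13/7/7
#6 bne  $1, $4, L10 ; 0/1/65524/13/7/7 ; →target
#7 ori   $5, $1, 9 ; 0/1/65524/13/7/9
#10 sub  $0, $5, $2 ; 0/1/65524/13/7/9
#11 slti  $4, $5, 14 ; 0/1/65524/13/1/9

9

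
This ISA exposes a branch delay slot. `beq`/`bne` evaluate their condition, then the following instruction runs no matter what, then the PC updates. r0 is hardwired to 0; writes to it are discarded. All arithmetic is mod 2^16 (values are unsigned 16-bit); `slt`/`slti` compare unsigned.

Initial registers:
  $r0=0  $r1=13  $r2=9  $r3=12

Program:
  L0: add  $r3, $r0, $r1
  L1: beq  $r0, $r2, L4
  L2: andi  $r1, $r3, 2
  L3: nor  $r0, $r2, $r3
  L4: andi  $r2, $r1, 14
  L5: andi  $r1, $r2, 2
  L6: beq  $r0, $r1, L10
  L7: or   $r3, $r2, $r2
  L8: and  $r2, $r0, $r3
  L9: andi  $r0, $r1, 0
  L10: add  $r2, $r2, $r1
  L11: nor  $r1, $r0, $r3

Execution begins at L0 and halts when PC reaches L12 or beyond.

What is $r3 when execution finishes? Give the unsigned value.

  step pc=0: add  $r3, $r0, $r1  regs=(0,13,9,13)
  step pc=1: beq  $r0, $r2, L4  cond=F  regs=(0,13,9,13)
  step pc=2: andi  $r1, $r3, 2  regs=(0,0,9,13)
  step pc=3: nor  $r0, $r2, $r3  regs=(0,0,9,13)
  step pc=4: andi  $r2, $r1, 14  regs=(0,0,0,13)
  step pc=5: andi  $r1, $r2, 2  regs=(0,0,0,13)
  step pc=6: beq  $r0, $r1, L10  cond=T  regs=(0,0,0,13)
  step pc=7: or   $r3, $r2, $r2  regs=(0,0,0,0)
  step pc=10: add  $r2, $r2, $r1  regs=(0,0,0,0)
  step pc=11: nor  $r1, $r0, $r3  regs=(0,65535,0,0)

0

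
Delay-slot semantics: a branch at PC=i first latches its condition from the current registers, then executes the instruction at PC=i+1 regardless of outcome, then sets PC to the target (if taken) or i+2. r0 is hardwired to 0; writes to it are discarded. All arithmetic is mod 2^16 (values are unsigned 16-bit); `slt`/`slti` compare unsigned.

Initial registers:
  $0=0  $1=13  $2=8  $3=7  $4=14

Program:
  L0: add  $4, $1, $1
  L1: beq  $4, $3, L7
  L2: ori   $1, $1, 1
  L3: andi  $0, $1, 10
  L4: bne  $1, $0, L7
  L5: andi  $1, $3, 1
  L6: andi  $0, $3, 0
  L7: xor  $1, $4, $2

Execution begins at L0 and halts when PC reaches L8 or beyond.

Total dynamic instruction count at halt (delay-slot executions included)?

7

#0 add  $4, $1, $1 ; 0/13/8/7/26
#1 beq  $4, $3, L7 ; 0/13/8/7/26 ; →fallthru
#2 ori   $1, $1, 1 ; 0/13/8/7/26
#3 andi  $0, $1, 10 ; 0/13/8/7/26
#4 bne  $1, $0, L7 ; 0/13/8/7/26 ; →target
#5 andi  $1, $3, 1 ; 0/1/8/7/26
#7 xor  $1, $4, $2 ; 0/18/8/7/26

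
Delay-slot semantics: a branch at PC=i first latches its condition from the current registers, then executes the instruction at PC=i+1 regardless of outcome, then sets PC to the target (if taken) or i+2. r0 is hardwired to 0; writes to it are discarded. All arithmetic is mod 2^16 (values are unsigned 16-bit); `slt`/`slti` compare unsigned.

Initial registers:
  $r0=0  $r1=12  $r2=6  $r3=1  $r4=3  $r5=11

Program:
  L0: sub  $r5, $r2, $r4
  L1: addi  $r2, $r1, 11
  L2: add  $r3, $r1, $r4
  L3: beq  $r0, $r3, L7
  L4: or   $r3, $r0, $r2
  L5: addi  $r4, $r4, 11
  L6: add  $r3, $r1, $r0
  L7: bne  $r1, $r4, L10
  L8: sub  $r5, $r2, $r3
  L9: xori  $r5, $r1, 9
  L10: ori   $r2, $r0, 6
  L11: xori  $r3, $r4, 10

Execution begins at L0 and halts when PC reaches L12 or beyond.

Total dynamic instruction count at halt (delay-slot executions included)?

PC=0  sub  $r5, $r2, $r4     | $r0=0 $r1=12 $r2=6 $r3=1 $r4=3 $r5=3
PC=1  addi  $r2, $r1, 11     | $r0=0 $r1=12 $r2=23 $r3=1 $r4=3 $r5=3
PC=2  add  $r3, $r1, $r4     | $r0=0 $r1=12 $r2=23 $r3=15 $r4=3 $r5=3
PC=3  beq  $r0, $r3, L7      | $r0=0 $r1=12 $r2=23 $r3=15 $r4=3 $r5=3  [not taken]
PC=4  or   $r3, $r0, $r2     | $r0=0 $r1=12 $r2=23 $r3=23 $r4=3 $r5=3
PC=5  addi  $r4, $r4, 11     | $r0=0 $r1=12 $r2=23 $r3=23 $r4=14 $r5=3
PC=6  add  $r3, $r1, $r0     | $r0=0 $r1=12 $r2=23 $r3=12 $r4=14 $r5=3
PC=7  bne  $r1, $r4, L10     | $r0=0 $r1=12 $r2=23 $r3=12 $r4=14 $r5=3  [TAKEN]
PC=8  sub  $r5, $r2, $r3     | $r0=0 $r1=12 $r2=23 $r3=12 $r4=14 $r5=11
PC=10 ori   $r2, $r0, 6      | $r0=0 $r1=12 $r2=6 $r3=12 $r4=14 $r5=11
PC=11 xori  $r3, $r4, 10     | $r0=0 $r1=12 $r2=6 $r3=4 $r4=14 $r5=11

11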